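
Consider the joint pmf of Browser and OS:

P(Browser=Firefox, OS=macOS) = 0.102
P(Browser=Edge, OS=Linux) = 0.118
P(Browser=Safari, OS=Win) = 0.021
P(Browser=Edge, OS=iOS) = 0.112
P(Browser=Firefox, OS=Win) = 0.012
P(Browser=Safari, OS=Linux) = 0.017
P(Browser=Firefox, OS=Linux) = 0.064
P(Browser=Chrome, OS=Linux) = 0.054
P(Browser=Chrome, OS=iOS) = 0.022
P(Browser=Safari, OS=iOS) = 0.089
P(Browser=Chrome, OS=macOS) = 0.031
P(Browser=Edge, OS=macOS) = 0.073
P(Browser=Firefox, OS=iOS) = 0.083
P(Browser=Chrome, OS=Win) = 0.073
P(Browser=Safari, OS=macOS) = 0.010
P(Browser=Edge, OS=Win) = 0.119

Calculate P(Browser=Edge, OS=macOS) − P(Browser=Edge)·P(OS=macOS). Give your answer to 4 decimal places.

-0.0182

P(Browser=Edge) = 0.119 + 0.073 + 0.118 + 0.112 = 0.422.
P(OS=macOS) = 0.031 + 0.102 + 0.010 + 0.073 = 0.216.
P(Browser=Edge, OS=macOS) − P(Browser=Edge)P(OS=macOS) = 0.073 − 0.422×0.216 = -0.0182.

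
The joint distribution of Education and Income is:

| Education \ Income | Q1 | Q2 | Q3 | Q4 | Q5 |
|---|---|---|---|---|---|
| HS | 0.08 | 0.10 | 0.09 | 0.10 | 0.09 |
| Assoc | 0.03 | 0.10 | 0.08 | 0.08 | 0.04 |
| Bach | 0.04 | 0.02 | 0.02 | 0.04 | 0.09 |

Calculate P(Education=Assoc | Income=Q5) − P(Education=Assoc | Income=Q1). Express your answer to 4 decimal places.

P(Income=Q5) = 0.09 + 0.04 + 0.09 = 0.22; P(Education=Assoc | Income=Q5) = 0.04/0.22 = 0.18182.
P(Income=Q1) = 0.08 + 0.03 + 0.04 = 0.15; P(Education=Assoc | Income=Q1) = 0.03/0.15 = 0.20000.
Difference = -0.0182.

-0.0182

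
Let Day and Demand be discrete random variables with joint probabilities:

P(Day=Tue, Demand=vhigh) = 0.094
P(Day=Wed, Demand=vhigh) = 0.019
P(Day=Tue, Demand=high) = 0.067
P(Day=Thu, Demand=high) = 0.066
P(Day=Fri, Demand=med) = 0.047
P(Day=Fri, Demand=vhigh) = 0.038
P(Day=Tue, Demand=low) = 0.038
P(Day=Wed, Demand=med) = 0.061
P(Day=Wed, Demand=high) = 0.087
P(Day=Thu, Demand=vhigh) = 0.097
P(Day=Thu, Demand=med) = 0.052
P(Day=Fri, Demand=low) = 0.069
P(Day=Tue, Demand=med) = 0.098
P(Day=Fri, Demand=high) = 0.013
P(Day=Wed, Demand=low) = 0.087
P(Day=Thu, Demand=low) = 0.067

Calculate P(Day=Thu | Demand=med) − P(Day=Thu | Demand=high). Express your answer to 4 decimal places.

P(Demand=med) = 0.098 + 0.061 + 0.052 + 0.047 = 0.258; P(Day=Thu | Demand=med) = 0.052/0.258 = 0.20155.
P(Demand=high) = 0.067 + 0.087 + 0.066 + 0.013 = 0.233; P(Day=Thu | Demand=high) = 0.066/0.233 = 0.28326.
Difference = -0.0817.

-0.0817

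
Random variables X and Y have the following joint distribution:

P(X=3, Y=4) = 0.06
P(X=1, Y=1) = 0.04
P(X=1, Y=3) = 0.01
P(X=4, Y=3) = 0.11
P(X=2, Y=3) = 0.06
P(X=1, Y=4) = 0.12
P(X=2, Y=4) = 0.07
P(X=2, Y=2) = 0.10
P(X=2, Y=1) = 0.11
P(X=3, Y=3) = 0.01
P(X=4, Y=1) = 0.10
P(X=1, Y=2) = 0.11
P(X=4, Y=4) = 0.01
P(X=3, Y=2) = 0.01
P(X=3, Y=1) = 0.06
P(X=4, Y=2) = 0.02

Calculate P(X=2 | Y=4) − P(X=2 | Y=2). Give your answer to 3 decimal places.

P(Y=4) = 0.12 + 0.07 + 0.06 + 0.01 = 0.26; P(X=2 | Y=4) = 0.07/0.26 = 0.2692.
P(Y=2) = 0.11 + 0.10 + 0.01 + 0.02 = 0.24; P(X=2 | Y=2) = 0.10/0.24 = 0.4167.
Difference = -0.147.

-0.147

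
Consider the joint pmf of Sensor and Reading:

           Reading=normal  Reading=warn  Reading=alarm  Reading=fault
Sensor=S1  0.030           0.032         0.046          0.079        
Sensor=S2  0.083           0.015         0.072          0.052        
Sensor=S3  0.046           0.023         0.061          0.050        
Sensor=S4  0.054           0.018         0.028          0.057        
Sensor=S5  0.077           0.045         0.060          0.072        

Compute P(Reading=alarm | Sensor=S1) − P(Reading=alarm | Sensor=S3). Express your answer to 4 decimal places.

-0.0929

P(Sensor=S1) = 0.030 + 0.032 + 0.046 + 0.079 = 0.187; P(Reading=alarm | Sensor=S1) = 0.046/0.187 = 0.24599.
P(Sensor=S3) = 0.046 + 0.023 + 0.061 + 0.050 = 0.180; P(Reading=alarm | Sensor=S3) = 0.061/0.180 = 0.33889.
Difference = -0.0929.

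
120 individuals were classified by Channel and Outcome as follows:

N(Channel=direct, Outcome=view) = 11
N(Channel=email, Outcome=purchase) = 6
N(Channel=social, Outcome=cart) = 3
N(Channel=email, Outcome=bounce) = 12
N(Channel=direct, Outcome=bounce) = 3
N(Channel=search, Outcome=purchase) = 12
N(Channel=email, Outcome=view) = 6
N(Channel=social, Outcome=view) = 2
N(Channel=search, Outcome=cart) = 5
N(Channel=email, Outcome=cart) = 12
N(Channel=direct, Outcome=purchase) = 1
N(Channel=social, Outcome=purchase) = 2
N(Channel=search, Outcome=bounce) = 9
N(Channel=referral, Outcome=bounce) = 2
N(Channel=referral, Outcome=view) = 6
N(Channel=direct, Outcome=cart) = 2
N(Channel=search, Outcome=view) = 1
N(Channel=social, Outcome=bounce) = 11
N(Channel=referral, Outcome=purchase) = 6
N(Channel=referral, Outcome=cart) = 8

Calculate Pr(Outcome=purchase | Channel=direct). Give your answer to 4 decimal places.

Total with Channel=direct: 3 + 11 + 2 + 1 = 17.
P(Outcome=purchase | Channel=direct) = 1/17 = 0.0588.

0.0588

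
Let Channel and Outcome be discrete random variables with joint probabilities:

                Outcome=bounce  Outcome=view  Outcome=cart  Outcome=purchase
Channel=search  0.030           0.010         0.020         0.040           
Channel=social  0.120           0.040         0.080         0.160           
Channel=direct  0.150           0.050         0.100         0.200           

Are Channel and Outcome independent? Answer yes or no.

yes

Every cell satisfies P(Channel,Outcome) = P(Channel)·P(Outcome). For instance P(Channel=search) = 0.100, P(Outcome=view) = 0.100, and 0.100×0.100 = 0.010 matches the joint entry. So Channel and Outcome are independent.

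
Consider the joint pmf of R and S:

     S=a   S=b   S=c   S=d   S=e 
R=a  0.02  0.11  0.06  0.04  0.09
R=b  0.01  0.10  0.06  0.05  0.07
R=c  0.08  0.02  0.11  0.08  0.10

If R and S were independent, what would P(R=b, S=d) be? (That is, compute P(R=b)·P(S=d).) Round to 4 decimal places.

P(R=b) = 0.01 + 0.10 + 0.06 + 0.05 + 0.07 = 0.29.
P(S=d) = 0.04 + 0.05 + 0.08 = 0.17.
Product: 0.29 × 0.17 = 0.0493.

0.0493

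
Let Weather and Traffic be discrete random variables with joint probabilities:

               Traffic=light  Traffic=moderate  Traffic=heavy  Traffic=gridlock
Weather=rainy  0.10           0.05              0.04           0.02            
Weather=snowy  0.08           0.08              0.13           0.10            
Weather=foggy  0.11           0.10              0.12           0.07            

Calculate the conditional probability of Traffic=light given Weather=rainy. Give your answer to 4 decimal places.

P(Weather=rainy) = 0.10 + 0.05 + 0.04 + 0.02 = 0.21.
P(Traffic=light | Weather=rainy) = 0.10/0.21 = 0.4762.

0.4762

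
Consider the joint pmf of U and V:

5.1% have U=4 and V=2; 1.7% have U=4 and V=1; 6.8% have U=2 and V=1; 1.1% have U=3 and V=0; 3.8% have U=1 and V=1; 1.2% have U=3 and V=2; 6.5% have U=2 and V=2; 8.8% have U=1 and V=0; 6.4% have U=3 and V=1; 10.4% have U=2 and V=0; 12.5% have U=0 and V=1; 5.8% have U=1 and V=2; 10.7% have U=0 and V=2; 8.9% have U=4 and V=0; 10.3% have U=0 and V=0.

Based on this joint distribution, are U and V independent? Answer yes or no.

P(U=3) = 0.087 and P(V=1) = 0.312, so their product is 0.02714, but P(U=3, V=1) = 0.064. Since these differ, U and V are not independent.

no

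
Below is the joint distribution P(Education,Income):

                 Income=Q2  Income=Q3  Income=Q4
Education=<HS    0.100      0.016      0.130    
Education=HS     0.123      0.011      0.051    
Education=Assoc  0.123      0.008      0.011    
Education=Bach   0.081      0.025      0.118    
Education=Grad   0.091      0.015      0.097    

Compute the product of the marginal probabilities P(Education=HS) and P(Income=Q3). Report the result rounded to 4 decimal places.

P(Education=HS) = 0.123 + 0.011 + 0.051 = 0.185.
P(Income=Q3) = 0.016 + 0.011 + 0.008 + 0.025 + 0.015 = 0.075.
Product: 0.185 × 0.075 = 0.0139.

0.0139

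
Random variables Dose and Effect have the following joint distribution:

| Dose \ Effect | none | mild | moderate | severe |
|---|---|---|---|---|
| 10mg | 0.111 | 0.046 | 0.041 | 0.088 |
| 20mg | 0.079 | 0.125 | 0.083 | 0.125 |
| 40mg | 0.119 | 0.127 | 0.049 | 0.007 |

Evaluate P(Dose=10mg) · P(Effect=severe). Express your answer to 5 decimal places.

P(Dose=10mg) = 0.111 + 0.046 + 0.041 + 0.088 = 0.286.
P(Effect=severe) = 0.088 + 0.125 + 0.007 = 0.220.
Product: 0.286 × 0.220 = 0.06292.

0.06292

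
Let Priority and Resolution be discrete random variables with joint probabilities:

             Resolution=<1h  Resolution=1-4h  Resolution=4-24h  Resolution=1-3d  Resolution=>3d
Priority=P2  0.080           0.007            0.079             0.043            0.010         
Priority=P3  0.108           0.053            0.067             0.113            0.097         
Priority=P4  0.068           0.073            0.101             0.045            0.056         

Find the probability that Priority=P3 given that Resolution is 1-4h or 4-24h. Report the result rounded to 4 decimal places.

0.3158

P(Resolution=1-4h) = 0.007 + 0.053 + 0.073 = 0.133.
P(Resolution=4-24h) = 0.079 + 0.067 + 0.101 = 0.247.
P(Resolution ∈ {1-4h, 4-24h}) = 0.133 + 0.247 = 0.380; P(Priority=P3, Resolution ∈ {1-4h, 4-24h}) = 0.053 + 0.067 = 0.120.
P(Priority=P3 | Resolution ∈ {1-4h, 4-24h}) = 0.120/0.380 = 0.3158.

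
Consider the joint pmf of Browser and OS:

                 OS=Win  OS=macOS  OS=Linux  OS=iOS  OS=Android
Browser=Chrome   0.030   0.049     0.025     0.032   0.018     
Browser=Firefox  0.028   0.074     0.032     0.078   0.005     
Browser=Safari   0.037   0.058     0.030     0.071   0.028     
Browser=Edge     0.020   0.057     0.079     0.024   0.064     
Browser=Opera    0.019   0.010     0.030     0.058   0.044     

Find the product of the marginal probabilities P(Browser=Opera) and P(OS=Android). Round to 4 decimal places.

0.0256

P(Browser=Opera) = 0.019 + 0.010 + 0.030 + 0.058 + 0.044 = 0.161.
P(OS=Android) = 0.018 + 0.005 + 0.028 + 0.064 + 0.044 = 0.159.
Product: 0.161 × 0.159 = 0.0256.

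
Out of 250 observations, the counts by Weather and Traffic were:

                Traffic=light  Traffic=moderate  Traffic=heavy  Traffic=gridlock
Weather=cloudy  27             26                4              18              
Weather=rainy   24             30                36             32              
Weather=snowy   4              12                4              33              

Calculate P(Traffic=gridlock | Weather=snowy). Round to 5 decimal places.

Total with Weather=snowy: 4 + 12 + 4 + 33 = 53.
P(Traffic=gridlock | Weather=snowy) = 33/53 = 0.62264.

0.62264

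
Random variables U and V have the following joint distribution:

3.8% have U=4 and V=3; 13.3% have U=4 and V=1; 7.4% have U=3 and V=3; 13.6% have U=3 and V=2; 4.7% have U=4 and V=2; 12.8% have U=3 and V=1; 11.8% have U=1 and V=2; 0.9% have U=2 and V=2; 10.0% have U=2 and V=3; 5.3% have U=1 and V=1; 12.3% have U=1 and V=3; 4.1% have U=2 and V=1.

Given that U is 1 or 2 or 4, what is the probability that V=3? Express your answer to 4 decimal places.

P(U=1) = 0.053 + 0.118 + 0.123 = 0.294.
P(U=2) = 0.041 + 0.009 + 0.100 = 0.150.
P(U=4) = 0.133 + 0.047 + 0.038 = 0.218.
P(U ∈ {1, 2, 4}) = 0.294 + 0.150 + 0.218 = 0.662; P(V=3, U ∈ {1, 2, 4}) = 0.123 + 0.100 + 0.038 = 0.261.
P(V=3 | U ∈ {1, 2, 4}) = 0.261/0.662 = 0.3943.

0.3943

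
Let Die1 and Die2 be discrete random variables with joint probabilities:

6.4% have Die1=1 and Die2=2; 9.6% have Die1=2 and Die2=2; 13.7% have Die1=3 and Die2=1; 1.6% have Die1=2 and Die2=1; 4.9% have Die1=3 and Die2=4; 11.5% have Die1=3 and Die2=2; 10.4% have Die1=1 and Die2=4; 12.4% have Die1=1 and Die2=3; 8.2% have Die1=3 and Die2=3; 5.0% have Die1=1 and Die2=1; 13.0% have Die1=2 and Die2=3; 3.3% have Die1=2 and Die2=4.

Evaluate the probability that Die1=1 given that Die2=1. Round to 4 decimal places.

P(Die2=1) = 0.050 + 0.016 + 0.137 = 0.203.
P(Die1=1 | Die2=1) = 0.050/0.203 = 0.2463.

0.2463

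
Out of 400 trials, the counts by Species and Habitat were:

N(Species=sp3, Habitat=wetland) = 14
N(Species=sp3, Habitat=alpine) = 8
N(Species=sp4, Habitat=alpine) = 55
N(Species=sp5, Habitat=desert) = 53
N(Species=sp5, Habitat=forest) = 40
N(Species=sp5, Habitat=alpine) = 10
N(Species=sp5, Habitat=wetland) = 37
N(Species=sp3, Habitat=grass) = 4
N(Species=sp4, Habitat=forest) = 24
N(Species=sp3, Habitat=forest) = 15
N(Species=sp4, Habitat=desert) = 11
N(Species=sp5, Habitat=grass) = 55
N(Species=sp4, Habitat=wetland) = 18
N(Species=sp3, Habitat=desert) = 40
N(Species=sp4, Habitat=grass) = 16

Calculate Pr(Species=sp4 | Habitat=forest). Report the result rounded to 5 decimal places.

0.30380

Total with Habitat=forest: 15 + 24 + 40 = 79.
P(Species=sp4 | Habitat=forest) = 24/79 = 0.30380.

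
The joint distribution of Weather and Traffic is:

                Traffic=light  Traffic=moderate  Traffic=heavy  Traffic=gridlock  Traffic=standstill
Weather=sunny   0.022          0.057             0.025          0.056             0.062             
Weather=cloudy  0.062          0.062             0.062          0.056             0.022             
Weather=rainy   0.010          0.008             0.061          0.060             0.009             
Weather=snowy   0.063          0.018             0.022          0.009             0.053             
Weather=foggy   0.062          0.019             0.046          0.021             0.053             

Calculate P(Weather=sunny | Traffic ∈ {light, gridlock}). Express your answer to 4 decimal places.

0.1853

P(Traffic=light) = 0.022 + 0.062 + 0.010 + 0.063 + 0.062 = 0.219.
P(Traffic=gridlock) = 0.056 + 0.056 + 0.060 + 0.009 + 0.021 = 0.202.
P(Traffic ∈ {light, gridlock}) = 0.219 + 0.202 = 0.421; P(Weather=sunny, Traffic ∈ {light, gridlock}) = 0.022 + 0.056 = 0.078.
P(Weather=sunny | Traffic ∈ {light, gridlock}) = 0.078/0.421 = 0.1853.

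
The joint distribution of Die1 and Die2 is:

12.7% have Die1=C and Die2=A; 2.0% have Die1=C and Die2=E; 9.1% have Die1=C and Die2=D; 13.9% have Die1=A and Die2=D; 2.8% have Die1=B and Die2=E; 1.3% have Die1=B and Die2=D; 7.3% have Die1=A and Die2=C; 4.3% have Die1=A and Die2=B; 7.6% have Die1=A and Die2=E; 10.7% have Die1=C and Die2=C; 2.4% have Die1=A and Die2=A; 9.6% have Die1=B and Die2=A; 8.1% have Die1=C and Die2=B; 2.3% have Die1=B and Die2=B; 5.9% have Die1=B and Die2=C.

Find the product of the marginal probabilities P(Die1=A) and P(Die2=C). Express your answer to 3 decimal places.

0.085

P(Die1=A) = 0.024 + 0.043 + 0.073 + 0.139 + 0.076 = 0.355.
P(Die2=C) = 0.073 + 0.059 + 0.107 = 0.239.
Product: 0.355 × 0.239 = 0.085.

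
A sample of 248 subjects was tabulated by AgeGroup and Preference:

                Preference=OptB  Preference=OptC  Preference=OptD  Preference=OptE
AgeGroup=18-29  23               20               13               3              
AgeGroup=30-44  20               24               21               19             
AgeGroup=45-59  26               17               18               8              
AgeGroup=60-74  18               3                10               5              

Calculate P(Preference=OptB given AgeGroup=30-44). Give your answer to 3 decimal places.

Total with AgeGroup=30-44: 20 + 24 + 21 + 19 = 84.
P(Preference=OptB | AgeGroup=30-44) = 20/84 = 0.238.

0.238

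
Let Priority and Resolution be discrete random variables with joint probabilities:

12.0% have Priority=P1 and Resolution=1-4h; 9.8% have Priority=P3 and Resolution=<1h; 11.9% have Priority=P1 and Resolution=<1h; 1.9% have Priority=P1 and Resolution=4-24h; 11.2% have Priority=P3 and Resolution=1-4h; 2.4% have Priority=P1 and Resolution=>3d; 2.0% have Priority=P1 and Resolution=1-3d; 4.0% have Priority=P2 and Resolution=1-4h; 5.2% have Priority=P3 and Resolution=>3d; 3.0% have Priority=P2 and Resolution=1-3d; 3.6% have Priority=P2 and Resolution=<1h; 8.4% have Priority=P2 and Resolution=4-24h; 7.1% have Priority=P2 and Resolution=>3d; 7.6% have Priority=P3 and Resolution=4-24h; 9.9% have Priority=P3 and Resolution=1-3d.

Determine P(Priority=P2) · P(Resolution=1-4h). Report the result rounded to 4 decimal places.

0.0710

P(Priority=P2) = 0.036 + 0.040 + 0.084 + 0.030 + 0.071 = 0.261.
P(Resolution=1-4h) = 0.120 + 0.040 + 0.112 = 0.272.
Product: 0.261 × 0.272 = 0.0710.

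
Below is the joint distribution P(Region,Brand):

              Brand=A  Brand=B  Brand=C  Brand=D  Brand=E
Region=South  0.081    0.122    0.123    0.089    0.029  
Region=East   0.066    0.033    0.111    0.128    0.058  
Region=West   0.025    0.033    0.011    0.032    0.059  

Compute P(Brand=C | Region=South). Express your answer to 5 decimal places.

0.27703

P(Region=South) = 0.081 + 0.122 + 0.123 + 0.089 + 0.029 = 0.444.
P(Brand=C | Region=South) = 0.123/0.444 = 0.27703.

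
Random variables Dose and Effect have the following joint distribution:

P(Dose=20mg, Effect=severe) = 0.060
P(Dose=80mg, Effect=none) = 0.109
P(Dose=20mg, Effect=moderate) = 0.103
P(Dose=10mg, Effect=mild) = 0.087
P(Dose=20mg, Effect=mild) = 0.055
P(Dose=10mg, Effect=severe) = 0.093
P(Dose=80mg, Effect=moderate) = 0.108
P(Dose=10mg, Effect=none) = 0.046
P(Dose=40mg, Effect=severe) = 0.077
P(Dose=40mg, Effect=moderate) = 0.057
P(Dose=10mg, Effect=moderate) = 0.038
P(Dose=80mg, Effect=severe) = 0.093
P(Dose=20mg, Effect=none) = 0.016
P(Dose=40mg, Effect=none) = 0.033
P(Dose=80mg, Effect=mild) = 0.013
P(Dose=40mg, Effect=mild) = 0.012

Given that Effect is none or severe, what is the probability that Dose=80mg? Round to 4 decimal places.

P(Effect=none) = 0.046 + 0.016 + 0.033 + 0.109 = 0.204.
P(Effect=severe) = 0.093 + 0.060 + 0.077 + 0.093 = 0.323.
P(Effect ∈ {none, severe}) = 0.204 + 0.323 = 0.527; P(Dose=80mg, Effect ∈ {none, severe}) = 0.109 + 0.093 = 0.202.
P(Dose=80mg | Effect ∈ {none, severe}) = 0.202/0.527 = 0.3833.

0.3833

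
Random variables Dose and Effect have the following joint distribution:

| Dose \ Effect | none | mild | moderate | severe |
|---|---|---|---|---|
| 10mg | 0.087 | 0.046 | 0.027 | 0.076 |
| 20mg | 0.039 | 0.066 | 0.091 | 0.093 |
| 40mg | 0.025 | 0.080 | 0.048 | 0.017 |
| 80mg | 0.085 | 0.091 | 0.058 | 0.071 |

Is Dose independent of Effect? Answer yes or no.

P(Dose=40mg) = 0.170 and P(Effect=mild) = 0.283, so their product is 0.04811, but P(Dose=40mg, Effect=mild) = 0.080. Since these differ, Dose and Effect are not independent.

no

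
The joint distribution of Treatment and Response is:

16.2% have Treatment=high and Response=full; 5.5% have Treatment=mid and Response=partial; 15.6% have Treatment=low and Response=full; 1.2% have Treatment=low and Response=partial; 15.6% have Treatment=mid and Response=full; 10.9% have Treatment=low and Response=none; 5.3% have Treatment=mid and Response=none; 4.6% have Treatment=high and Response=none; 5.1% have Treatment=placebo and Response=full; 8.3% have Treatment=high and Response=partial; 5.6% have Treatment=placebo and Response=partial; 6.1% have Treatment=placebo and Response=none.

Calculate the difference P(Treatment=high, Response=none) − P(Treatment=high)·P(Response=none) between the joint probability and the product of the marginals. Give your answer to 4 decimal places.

P(Treatment=high) = 0.046 + 0.083 + 0.162 = 0.291.
P(Response=none) = 0.061 + 0.109 + 0.053 + 0.046 = 0.269.
P(Treatment=high, Response=none) − P(Treatment=high)P(Response=none) = 0.046 − 0.291×0.269 = -0.0323.

-0.0323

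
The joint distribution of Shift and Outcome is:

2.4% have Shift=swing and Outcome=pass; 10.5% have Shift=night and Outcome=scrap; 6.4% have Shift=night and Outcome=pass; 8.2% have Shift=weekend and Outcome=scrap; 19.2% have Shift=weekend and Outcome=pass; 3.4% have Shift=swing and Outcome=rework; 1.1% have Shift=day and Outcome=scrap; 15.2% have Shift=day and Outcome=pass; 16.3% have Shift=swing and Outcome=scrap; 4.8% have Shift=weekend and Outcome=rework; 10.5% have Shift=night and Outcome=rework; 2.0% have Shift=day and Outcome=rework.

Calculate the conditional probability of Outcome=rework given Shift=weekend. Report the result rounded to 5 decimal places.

P(Shift=weekend) = 0.192 + 0.048 + 0.082 = 0.322.
P(Outcome=rework | Shift=weekend) = 0.048/0.322 = 0.14907.

0.14907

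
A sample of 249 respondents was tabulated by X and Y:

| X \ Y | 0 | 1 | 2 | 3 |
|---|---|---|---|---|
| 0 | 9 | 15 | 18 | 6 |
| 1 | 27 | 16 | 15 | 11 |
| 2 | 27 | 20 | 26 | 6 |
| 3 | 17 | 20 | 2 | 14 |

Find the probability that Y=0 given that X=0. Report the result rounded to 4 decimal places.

Total with X=0: 9 + 15 + 18 + 6 = 48.
P(Y=0 | X=0) = 9/48 = 0.1875.

0.1875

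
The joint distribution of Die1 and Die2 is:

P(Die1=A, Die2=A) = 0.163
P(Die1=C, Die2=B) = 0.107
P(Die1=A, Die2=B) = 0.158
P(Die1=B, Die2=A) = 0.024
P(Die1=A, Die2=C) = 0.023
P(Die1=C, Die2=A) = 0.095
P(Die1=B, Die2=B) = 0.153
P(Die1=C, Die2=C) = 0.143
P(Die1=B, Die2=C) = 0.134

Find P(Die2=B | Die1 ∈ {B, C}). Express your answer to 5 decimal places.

P(Die1=B) = 0.024 + 0.153 + 0.134 = 0.311.
P(Die1=C) = 0.095 + 0.107 + 0.143 = 0.345.
P(Die1 ∈ {B, C}) = 0.311 + 0.345 = 0.656; P(Die2=B, Die1 ∈ {B, C}) = 0.153 + 0.107 = 0.260.
P(Die2=B | Die1 ∈ {B, C}) = 0.260/0.656 = 0.39634.

0.39634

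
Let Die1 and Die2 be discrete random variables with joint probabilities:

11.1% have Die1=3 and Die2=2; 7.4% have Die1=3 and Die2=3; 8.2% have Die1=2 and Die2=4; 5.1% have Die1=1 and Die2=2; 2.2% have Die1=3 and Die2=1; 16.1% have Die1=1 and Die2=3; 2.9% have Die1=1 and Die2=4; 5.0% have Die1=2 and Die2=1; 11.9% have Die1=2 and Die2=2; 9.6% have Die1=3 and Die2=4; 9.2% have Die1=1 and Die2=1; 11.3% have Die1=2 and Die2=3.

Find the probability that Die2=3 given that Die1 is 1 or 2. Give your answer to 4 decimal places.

0.3931

P(Die1=1) = 0.092 + 0.051 + 0.161 + 0.029 = 0.333.
P(Die1=2) = 0.050 + 0.119 + 0.113 + 0.082 = 0.364.
P(Die1 ∈ {1, 2}) = 0.333 + 0.364 = 0.697; P(Die2=3, Die1 ∈ {1, 2}) = 0.161 + 0.113 = 0.274.
P(Die2=3 | Die1 ∈ {1, 2}) = 0.274/0.697 = 0.3931.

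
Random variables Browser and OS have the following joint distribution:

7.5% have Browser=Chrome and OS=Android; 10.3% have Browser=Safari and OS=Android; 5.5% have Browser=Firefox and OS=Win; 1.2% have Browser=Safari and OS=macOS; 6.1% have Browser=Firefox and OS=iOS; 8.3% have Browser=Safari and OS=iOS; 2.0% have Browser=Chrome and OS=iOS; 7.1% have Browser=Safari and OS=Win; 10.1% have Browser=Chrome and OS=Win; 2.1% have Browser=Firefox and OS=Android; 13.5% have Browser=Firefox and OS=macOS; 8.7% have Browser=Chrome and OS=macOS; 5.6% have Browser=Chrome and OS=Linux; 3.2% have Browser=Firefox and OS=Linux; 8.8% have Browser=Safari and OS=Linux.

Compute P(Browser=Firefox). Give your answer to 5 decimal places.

0.30400

P(Browser=Firefox) = 0.055 + 0.135 + 0.032 + 0.061 + 0.021 = 0.304.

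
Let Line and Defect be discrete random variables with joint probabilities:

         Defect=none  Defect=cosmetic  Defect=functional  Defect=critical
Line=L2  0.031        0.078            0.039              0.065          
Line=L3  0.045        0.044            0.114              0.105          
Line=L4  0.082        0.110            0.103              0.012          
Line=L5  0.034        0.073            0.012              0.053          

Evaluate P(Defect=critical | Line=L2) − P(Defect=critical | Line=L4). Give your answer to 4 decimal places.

P(Line=L2) = 0.031 + 0.078 + 0.039 + 0.065 = 0.213; P(Defect=critical | Line=L2) = 0.065/0.213 = 0.30516.
P(Line=L4) = 0.082 + 0.110 + 0.103 + 0.012 = 0.307; P(Defect=critical | Line=L4) = 0.012/0.307 = 0.03909.
Difference = 0.2661.

0.2661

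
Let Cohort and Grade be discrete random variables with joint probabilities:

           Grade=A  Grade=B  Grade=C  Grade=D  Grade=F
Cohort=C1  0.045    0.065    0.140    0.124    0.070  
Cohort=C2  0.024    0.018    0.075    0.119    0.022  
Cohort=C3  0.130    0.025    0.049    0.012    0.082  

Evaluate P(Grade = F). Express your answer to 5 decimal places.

P(Grade=F) = 0.070 + 0.022 + 0.082 = 0.174.

0.17400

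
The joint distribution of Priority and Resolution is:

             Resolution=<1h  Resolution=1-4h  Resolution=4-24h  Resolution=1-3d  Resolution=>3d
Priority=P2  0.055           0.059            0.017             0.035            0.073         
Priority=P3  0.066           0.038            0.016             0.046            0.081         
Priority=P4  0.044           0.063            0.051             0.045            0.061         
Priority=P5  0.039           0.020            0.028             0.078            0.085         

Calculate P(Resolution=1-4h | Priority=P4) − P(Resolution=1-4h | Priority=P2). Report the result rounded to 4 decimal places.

-0.0082

P(Priority=P4) = 0.044 + 0.063 + 0.051 + 0.045 + 0.061 = 0.264; P(Resolution=1-4h | Priority=P4) = 0.063/0.264 = 0.23864.
P(Priority=P2) = 0.055 + 0.059 + 0.017 + 0.035 + 0.073 = 0.239; P(Resolution=1-4h | Priority=P2) = 0.059/0.239 = 0.24686.
Difference = -0.0082.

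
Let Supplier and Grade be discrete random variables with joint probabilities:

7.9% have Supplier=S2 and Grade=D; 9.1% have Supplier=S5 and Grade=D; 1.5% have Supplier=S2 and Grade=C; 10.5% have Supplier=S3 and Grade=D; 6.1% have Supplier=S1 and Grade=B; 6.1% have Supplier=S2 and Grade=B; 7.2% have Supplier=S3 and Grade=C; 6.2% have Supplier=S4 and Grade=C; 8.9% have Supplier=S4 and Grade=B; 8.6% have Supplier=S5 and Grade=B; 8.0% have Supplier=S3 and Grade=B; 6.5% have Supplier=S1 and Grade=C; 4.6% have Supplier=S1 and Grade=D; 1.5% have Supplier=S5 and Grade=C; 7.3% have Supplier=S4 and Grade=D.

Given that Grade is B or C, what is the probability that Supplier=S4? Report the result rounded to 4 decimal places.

P(Grade=B) = 0.061 + 0.061 + 0.080 + 0.089 + 0.086 = 0.377.
P(Grade=C) = 0.065 + 0.015 + 0.072 + 0.062 + 0.015 = 0.229.
P(Grade ∈ {B, C}) = 0.377 + 0.229 = 0.606; P(Supplier=S4, Grade ∈ {B, C}) = 0.089 + 0.062 = 0.151.
P(Supplier=S4 | Grade ∈ {B, C}) = 0.151/0.606 = 0.2492.

0.2492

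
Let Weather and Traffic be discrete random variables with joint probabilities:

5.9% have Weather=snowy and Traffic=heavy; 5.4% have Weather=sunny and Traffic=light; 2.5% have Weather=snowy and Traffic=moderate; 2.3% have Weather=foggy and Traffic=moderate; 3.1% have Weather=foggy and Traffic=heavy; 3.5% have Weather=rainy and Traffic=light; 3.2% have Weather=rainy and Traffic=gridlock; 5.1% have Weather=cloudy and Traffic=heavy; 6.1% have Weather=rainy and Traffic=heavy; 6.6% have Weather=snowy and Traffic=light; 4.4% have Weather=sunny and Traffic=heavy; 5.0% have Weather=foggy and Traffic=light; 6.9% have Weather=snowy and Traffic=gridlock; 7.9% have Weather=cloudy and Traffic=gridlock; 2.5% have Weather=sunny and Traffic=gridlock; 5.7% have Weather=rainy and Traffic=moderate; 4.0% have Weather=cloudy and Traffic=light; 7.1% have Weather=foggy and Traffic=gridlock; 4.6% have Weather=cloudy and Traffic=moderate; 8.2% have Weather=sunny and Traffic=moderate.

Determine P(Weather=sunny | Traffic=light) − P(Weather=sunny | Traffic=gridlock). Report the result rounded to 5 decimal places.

P(Traffic=light) = 0.054 + 0.040 + 0.035 + 0.066 + 0.050 = 0.245; P(Weather=sunny | Traffic=light) = 0.054/0.245 = 0.220408.
P(Traffic=gridlock) = 0.025 + 0.079 + 0.032 + 0.069 + 0.071 = 0.276; P(Weather=sunny | Traffic=gridlock) = 0.025/0.276 = 0.090580.
Difference = 0.12983.

0.12983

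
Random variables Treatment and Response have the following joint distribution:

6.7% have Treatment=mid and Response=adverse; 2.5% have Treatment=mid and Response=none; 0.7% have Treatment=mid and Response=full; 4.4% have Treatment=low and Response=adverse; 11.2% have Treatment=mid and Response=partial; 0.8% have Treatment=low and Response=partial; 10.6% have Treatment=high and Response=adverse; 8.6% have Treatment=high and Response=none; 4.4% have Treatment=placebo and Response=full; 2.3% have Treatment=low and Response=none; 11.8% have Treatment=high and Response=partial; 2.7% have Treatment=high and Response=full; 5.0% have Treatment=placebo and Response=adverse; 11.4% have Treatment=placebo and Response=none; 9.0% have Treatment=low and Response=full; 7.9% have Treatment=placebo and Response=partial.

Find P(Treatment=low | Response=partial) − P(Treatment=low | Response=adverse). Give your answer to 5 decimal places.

P(Response=partial) = 0.079 + 0.008 + 0.112 + 0.118 = 0.317; P(Treatment=low | Response=partial) = 0.008/0.317 = 0.025237.
P(Response=adverse) = 0.050 + 0.044 + 0.067 + 0.106 = 0.267; P(Treatment=low | Response=adverse) = 0.044/0.267 = 0.164794.
Difference = -0.13956.

-0.13956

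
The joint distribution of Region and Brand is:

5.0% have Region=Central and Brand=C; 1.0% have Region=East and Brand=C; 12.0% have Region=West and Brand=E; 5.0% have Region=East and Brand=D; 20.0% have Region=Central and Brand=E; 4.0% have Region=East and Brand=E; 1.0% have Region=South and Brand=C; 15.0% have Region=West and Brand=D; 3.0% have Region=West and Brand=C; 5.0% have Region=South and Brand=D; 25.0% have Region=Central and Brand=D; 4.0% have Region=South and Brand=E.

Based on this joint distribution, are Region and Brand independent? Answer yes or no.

yes

Every cell satisfies P(Region,Brand) = P(Region)·P(Brand). For instance P(Region=West) = 0.300, P(Brand=D) = 0.500, and 0.300×0.500 = 0.150 matches the joint entry. So Region and Brand are independent.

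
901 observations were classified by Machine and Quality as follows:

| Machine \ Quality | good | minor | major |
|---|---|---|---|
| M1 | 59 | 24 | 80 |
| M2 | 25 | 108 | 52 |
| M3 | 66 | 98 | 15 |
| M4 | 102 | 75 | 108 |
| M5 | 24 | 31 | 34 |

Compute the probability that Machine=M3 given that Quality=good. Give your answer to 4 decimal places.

Total with Quality=good: 59 + 25 + 66 + 102 + 24 = 276.
P(Machine=M3 | Quality=good) = 66/276 = 0.2391.

0.2391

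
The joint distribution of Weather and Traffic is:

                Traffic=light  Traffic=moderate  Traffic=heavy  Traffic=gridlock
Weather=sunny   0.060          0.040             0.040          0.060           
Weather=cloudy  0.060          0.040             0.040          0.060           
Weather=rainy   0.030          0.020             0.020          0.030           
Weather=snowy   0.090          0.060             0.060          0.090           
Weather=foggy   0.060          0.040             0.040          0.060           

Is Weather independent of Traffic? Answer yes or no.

Every cell satisfies P(Weather,Traffic) = P(Weather)·P(Traffic). For instance P(Weather=sunny) = 0.200, P(Traffic=gridlock) = 0.300, and 0.200×0.300 = 0.060 matches the joint entry. So Weather and Traffic are independent.

yes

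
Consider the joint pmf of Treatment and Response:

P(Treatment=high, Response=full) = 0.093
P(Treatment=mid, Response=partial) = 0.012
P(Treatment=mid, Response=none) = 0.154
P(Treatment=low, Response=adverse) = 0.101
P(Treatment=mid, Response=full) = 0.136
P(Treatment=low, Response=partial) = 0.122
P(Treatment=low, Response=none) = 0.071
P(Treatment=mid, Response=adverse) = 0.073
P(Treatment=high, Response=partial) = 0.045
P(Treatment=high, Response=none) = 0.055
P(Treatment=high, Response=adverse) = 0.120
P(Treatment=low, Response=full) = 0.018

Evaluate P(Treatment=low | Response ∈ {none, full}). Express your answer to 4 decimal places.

P(Response=none) = 0.071 + 0.154 + 0.055 = 0.280.
P(Response=full) = 0.018 + 0.136 + 0.093 = 0.247.
P(Response ∈ {none, full}) = 0.280 + 0.247 = 0.527; P(Treatment=low, Response ∈ {none, full}) = 0.071 + 0.018 = 0.089.
P(Treatment=low | Response ∈ {none, full}) = 0.089/0.527 = 0.1689.

0.1689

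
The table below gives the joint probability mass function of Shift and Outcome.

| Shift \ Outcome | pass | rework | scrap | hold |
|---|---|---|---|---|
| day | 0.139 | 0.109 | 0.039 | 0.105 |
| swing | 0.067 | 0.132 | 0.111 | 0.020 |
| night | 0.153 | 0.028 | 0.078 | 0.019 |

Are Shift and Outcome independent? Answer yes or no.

no

P(Shift=night) = 0.278 and P(Outcome=pass) = 0.359, so their product is 0.09980, but P(Shift=night, Outcome=pass) = 0.153. Since these differ, Shift and Outcome are not independent.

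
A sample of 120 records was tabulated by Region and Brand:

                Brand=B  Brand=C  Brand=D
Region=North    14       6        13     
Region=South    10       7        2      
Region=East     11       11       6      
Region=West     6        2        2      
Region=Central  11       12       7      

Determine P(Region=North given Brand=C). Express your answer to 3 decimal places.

0.158

Total with Brand=C: 6 + 7 + 11 + 2 + 12 = 38.
P(Region=North | Brand=C) = 6/38 = 0.158.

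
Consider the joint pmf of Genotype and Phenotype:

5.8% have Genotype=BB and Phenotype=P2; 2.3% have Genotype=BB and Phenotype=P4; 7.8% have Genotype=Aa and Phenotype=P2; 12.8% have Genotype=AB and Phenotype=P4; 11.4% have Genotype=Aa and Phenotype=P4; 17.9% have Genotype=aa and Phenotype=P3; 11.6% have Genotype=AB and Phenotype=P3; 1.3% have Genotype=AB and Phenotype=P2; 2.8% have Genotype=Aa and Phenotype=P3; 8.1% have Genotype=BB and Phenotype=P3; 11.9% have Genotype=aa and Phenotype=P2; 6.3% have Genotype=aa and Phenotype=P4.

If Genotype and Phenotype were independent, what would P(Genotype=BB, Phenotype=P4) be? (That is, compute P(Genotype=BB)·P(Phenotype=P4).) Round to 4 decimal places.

0.0531

P(Genotype=BB) = 0.058 + 0.081 + 0.023 = 0.162.
P(Phenotype=P4) = 0.114 + 0.063 + 0.128 + 0.023 = 0.328.
Product: 0.162 × 0.328 = 0.0531.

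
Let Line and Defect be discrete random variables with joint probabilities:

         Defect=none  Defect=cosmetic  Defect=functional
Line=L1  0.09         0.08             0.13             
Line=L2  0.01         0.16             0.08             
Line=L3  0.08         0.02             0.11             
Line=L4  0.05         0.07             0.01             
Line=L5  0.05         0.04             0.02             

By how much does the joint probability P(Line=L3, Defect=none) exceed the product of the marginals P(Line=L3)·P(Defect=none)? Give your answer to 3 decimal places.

0.021

P(Line=L3) = 0.08 + 0.02 + 0.11 = 0.21.
P(Defect=none) = 0.09 + 0.01 + 0.08 + 0.05 + 0.05 = 0.28.
P(Line=L3, Defect=none) − P(Line=L3)P(Defect=none) = 0.08 − 0.21×0.28 = 0.021.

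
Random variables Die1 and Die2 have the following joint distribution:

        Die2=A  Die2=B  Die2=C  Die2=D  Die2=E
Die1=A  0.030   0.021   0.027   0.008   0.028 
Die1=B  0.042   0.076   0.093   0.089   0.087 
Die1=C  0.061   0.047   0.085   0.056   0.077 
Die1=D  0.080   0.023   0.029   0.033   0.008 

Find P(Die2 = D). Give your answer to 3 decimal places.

0.186

P(Die2=D) = 0.008 + 0.089 + 0.056 + 0.033 = 0.186.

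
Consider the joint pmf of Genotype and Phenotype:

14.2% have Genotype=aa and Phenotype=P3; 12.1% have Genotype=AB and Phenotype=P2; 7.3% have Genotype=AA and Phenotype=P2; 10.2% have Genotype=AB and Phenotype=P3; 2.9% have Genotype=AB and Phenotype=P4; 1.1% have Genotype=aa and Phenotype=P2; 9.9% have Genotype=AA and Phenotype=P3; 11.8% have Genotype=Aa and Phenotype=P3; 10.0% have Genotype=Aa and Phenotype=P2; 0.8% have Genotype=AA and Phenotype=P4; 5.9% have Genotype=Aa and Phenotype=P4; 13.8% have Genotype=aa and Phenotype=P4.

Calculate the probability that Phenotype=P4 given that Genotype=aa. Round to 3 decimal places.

P(Genotype=aa) = 0.011 + 0.142 + 0.138 = 0.291.
P(Phenotype=P4 | Genotype=aa) = 0.138/0.291 = 0.474.

0.474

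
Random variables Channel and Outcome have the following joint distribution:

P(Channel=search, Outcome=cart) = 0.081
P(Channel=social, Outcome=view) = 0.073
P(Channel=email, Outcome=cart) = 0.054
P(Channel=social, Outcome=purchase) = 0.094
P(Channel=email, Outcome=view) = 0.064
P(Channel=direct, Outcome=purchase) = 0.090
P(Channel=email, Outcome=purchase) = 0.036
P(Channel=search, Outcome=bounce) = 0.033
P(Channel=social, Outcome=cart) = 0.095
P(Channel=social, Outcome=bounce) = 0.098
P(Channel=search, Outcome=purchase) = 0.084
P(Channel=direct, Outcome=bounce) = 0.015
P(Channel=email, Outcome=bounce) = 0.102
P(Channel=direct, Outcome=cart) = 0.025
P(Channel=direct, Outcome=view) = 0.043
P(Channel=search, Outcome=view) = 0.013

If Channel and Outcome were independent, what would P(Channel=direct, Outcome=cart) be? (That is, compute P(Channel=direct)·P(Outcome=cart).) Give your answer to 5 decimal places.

P(Channel=direct) = 0.015 + 0.043 + 0.025 + 0.090 = 0.173.
P(Outcome=cart) = 0.054 + 0.081 + 0.095 + 0.025 = 0.255.
Product: 0.173 × 0.255 = 0.04412.

0.04412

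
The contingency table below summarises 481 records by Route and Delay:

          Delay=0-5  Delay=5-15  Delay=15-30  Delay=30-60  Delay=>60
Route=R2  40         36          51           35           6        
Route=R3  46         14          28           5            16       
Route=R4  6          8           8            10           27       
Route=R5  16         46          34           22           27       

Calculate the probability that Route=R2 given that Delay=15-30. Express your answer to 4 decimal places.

Total with Delay=15-30: 51 + 28 + 8 + 34 = 121.
P(Route=R2 | Delay=15-30) = 51/121 = 0.4215.

0.4215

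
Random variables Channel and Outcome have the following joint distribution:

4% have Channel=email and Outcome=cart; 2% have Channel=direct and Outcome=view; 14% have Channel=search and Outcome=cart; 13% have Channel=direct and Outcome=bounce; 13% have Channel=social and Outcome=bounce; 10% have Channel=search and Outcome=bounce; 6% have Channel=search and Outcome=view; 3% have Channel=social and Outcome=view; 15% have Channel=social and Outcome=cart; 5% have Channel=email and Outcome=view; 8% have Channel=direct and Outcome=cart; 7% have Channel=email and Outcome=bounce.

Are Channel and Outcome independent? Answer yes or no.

no

P(Channel=direct) = 0.23 and P(Outcome=bounce) = 0.43, so their product is 0.0989, but P(Channel=direct, Outcome=bounce) = 0.13. Since these differ, Channel and Outcome are not independent.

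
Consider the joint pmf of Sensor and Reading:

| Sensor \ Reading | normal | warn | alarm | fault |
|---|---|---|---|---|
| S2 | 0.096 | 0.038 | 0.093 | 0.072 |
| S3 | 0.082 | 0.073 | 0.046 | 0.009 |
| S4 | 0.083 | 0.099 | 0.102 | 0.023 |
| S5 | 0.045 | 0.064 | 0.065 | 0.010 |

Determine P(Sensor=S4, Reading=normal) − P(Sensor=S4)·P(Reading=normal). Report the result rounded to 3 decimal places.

P(Sensor=S4) = 0.083 + 0.099 + 0.102 + 0.023 = 0.307.
P(Reading=normal) = 0.096 + 0.082 + 0.083 + 0.045 = 0.306.
P(Sensor=S4, Reading=normal) − P(Sensor=S4)P(Reading=normal) = 0.083 − 0.307×0.306 = -0.011.

-0.011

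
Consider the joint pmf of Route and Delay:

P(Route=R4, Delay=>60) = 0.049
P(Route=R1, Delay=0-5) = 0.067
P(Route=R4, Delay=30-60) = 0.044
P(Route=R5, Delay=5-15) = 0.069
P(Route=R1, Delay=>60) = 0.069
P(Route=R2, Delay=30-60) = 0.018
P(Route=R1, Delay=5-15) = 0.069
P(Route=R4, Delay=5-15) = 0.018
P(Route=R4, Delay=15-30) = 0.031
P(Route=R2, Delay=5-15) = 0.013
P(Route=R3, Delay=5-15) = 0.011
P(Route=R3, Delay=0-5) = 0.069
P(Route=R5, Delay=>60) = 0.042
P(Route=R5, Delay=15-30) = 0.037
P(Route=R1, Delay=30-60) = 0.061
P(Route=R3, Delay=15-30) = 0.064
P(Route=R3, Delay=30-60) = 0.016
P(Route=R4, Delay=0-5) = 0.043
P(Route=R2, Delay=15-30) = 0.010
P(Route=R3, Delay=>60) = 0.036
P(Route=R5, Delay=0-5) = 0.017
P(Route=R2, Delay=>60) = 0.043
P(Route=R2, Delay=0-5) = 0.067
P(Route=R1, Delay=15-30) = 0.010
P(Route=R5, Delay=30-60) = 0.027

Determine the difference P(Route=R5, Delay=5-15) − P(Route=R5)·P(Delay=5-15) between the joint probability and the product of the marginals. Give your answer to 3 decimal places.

0.034

P(Route=R5) = 0.017 + 0.069 + 0.037 + 0.027 + 0.042 = 0.192.
P(Delay=5-15) = 0.069 + 0.013 + 0.011 + 0.018 + 0.069 = 0.180.
P(Route=R5, Delay=5-15) − P(Route=R5)P(Delay=5-15) = 0.069 − 0.192×0.180 = 0.034.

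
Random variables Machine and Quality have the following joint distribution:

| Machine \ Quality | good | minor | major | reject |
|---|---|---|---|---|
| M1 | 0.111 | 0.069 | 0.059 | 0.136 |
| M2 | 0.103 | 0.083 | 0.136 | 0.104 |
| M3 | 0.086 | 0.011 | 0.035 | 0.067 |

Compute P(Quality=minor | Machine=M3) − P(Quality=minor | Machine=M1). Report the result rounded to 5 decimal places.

P(Machine=M3) = 0.086 + 0.011 + 0.035 + 0.067 = 0.199; P(Quality=minor | Machine=M3) = 0.011/0.199 = 0.055276.
P(Machine=M1) = 0.111 + 0.069 + 0.059 + 0.136 = 0.375; P(Quality=minor | Machine=M1) = 0.069/0.375 = 0.184000.
Difference = -0.12872.

-0.12872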